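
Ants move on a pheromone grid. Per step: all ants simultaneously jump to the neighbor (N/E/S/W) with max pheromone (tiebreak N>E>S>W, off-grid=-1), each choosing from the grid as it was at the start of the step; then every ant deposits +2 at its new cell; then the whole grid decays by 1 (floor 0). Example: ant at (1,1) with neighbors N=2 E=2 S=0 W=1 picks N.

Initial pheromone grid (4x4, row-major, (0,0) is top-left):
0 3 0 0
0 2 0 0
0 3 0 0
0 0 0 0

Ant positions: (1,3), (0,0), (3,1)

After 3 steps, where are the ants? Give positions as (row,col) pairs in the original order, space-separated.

Step 1: ant0:(1,3)->N->(0,3) | ant1:(0,0)->E->(0,1) | ant2:(3,1)->N->(2,1)
  grid max=4 at (0,1)
Step 2: ant0:(0,3)->S->(1,3) | ant1:(0,1)->S->(1,1) | ant2:(2,1)->N->(1,1)
  grid max=4 at (1,1)
Step 3: ant0:(1,3)->N->(0,3) | ant1:(1,1)->N->(0,1) | ant2:(1,1)->N->(0,1)
  grid max=6 at (0,1)

(0,3) (0,1) (0,1)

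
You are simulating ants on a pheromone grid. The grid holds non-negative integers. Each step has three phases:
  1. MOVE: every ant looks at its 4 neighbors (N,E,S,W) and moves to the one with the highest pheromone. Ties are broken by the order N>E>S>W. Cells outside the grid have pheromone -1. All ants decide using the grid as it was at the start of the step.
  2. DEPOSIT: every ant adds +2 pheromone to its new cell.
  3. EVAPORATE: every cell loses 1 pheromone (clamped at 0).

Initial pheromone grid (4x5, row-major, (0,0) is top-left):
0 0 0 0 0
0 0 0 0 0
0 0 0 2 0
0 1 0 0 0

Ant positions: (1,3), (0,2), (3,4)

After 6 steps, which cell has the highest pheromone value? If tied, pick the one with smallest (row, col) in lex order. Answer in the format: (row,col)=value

Answer: (2,3)=10

Derivation:
Step 1: ant0:(1,3)->S->(2,3) | ant1:(0,2)->E->(0,3) | ant2:(3,4)->N->(2,4)
  grid max=3 at (2,3)
Step 2: ant0:(2,3)->E->(2,4) | ant1:(0,3)->E->(0,4) | ant2:(2,4)->W->(2,3)
  grid max=4 at (2,3)
Step 3: ant0:(2,4)->W->(2,3) | ant1:(0,4)->S->(1,4) | ant2:(2,3)->E->(2,4)
  grid max=5 at (2,3)
Step 4: ant0:(2,3)->E->(2,4) | ant1:(1,4)->S->(2,4) | ant2:(2,4)->W->(2,3)
  grid max=6 at (2,3)
Step 5: ant0:(2,4)->W->(2,3) | ant1:(2,4)->W->(2,3) | ant2:(2,3)->E->(2,4)
  grid max=9 at (2,3)
Step 6: ant0:(2,3)->E->(2,4) | ant1:(2,3)->E->(2,4) | ant2:(2,4)->W->(2,3)
  grid max=10 at (2,3)
Final grid:
  0 0 0 0 0
  0 0 0 0 0
  0 0 0 10 10
  0 0 0 0 0
Max pheromone 10 at (2,3)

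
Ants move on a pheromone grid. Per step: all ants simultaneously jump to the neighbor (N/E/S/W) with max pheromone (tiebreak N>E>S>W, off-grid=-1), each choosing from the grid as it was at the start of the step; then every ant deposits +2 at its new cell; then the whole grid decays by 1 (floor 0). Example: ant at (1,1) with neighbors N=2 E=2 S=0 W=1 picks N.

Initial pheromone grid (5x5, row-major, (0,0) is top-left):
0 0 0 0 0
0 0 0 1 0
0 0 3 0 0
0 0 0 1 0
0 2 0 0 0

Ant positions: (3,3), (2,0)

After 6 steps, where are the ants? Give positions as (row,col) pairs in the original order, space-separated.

Step 1: ant0:(3,3)->N->(2,3) | ant1:(2,0)->N->(1,0)
  grid max=2 at (2,2)
Step 2: ant0:(2,3)->W->(2,2) | ant1:(1,0)->N->(0,0)
  grid max=3 at (2,2)
Step 3: ant0:(2,2)->N->(1,2) | ant1:(0,0)->E->(0,1)
  grid max=2 at (2,2)
Step 4: ant0:(1,2)->S->(2,2) | ant1:(0,1)->E->(0,2)
  grid max=3 at (2,2)
Step 5: ant0:(2,2)->N->(1,2) | ant1:(0,2)->E->(0,3)
  grid max=2 at (2,2)
Step 6: ant0:(1,2)->S->(2,2) | ant1:(0,3)->E->(0,4)
  grid max=3 at (2,2)

(2,2) (0,4)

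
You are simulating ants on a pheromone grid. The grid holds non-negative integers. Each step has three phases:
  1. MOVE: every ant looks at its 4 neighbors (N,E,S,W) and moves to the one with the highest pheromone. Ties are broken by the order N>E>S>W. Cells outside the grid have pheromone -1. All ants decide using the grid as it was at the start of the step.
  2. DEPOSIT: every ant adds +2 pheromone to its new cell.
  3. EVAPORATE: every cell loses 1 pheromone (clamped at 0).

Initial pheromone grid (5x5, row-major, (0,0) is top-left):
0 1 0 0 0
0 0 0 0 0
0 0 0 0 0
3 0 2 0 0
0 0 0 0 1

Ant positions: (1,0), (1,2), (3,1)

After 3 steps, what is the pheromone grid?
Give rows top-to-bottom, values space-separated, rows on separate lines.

After step 1: ants at (0,0),(0,2),(3,0)
  1 0 1 0 0
  0 0 0 0 0
  0 0 0 0 0
  4 0 1 0 0
  0 0 0 0 0
After step 2: ants at (0,1),(0,3),(2,0)
  0 1 0 1 0
  0 0 0 0 0
  1 0 0 0 0
  3 0 0 0 0
  0 0 0 0 0
After step 3: ants at (0,2),(0,4),(3,0)
  0 0 1 0 1
  0 0 0 0 0
  0 0 0 0 0
  4 0 0 0 0
  0 0 0 0 0

0 0 1 0 1
0 0 0 0 0
0 0 0 0 0
4 0 0 0 0
0 0 0 0 0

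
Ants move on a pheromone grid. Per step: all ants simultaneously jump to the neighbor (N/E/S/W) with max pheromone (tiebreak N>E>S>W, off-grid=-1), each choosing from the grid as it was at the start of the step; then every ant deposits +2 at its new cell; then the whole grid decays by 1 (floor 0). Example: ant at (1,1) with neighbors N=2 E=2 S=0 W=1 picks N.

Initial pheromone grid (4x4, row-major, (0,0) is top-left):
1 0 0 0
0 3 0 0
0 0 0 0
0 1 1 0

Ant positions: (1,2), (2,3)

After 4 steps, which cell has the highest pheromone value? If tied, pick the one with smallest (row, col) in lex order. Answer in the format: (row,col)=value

Answer: (1,1)=3

Derivation:
Step 1: ant0:(1,2)->W->(1,1) | ant1:(2,3)->N->(1,3)
  grid max=4 at (1,1)
Step 2: ant0:(1,1)->N->(0,1) | ant1:(1,3)->N->(0,3)
  grid max=3 at (1,1)
Step 3: ant0:(0,1)->S->(1,1) | ant1:(0,3)->S->(1,3)
  grid max=4 at (1,1)
Step 4: ant0:(1,1)->N->(0,1) | ant1:(1,3)->N->(0,3)
  grid max=3 at (1,1)
Final grid:
  0 1 0 1
  0 3 0 0
  0 0 0 0
  0 0 0 0
Max pheromone 3 at (1,1)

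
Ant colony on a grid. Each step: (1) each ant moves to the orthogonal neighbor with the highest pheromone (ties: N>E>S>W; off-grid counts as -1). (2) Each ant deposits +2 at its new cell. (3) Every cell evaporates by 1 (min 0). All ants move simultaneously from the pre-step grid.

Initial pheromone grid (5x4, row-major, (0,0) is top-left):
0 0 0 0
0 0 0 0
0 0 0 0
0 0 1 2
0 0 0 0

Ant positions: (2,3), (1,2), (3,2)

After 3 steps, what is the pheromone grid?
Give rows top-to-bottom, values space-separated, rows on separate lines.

After step 1: ants at (3,3),(0,2),(3,3)
  0 0 1 0
  0 0 0 0
  0 0 0 0
  0 0 0 5
  0 0 0 0
After step 2: ants at (2,3),(0,3),(2,3)
  0 0 0 1
  0 0 0 0
  0 0 0 3
  0 0 0 4
  0 0 0 0
After step 3: ants at (3,3),(1,3),(3,3)
  0 0 0 0
  0 0 0 1
  0 0 0 2
  0 0 0 7
  0 0 0 0

0 0 0 0
0 0 0 1
0 0 0 2
0 0 0 7
0 0 0 0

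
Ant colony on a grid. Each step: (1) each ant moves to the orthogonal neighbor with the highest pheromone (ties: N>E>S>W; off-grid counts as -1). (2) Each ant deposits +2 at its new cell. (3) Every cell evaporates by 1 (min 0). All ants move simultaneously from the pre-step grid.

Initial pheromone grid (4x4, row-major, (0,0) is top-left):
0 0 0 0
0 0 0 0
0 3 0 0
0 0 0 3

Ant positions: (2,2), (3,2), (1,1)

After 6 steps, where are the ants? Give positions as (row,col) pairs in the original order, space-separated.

Step 1: ant0:(2,2)->W->(2,1) | ant1:(3,2)->E->(3,3) | ant2:(1,1)->S->(2,1)
  grid max=6 at (2,1)
Step 2: ant0:(2,1)->N->(1,1) | ant1:(3,3)->N->(2,3) | ant2:(2,1)->N->(1,1)
  grid max=5 at (2,1)
Step 3: ant0:(1,1)->S->(2,1) | ant1:(2,3)->S->(3,3) | ant2:(1,1)->S->(2,1)
  grid max=8 at (2,1)
Step 4: ant0:(2,1)->N->(1,1) | ant1:(3,3)->N->(2,3) | ant2:(2,1)->N->(1,1)
  grid max=7 at (2,1)
Step 5: ant0:(1,1)->S->(2,1) | ant1:(2,3)->S->(3,3) | ant2:(1,1)->S->(2,1)
  grid max=10 at (2,1)
Step 6: ant0:(2,1)->N->(1,1) | ant1:(3,3)->N->(2,3) | ant2:(2,1)->N->(1,1)
  grid max=9 at (2,1)

(1,1) (2,3) (1,1)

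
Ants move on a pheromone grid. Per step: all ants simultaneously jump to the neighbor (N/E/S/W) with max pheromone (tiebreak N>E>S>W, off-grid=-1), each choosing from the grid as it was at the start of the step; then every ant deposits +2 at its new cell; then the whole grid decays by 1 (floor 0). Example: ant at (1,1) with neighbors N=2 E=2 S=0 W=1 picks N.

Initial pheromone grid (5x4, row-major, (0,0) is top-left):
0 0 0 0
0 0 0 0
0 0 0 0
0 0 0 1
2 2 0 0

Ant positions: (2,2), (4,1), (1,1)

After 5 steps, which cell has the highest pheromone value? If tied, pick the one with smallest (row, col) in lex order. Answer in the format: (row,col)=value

Step 1: ant0:(2,2)->N->(1,2) | ant1:(4,1)->W->(4,0) | ant2:(1,1)->N->(0,1)
  grid max=3 at (4,0)
Step 2: ant0:(1,2)->N->(0,2) | ant1:(4,0)->E->(4,1) | ant2:(0,1)->E->(0,2)
  grid max=3 at (0,2)
Step 3: ant0:(0,2)->E->(0,3) | ant1:(4,1)->W->(4,0) | ant2:(0,2)->E->(0,3)
  grid max=3 at (0,3)
Step 4: ant0:(0,3)->W->(0,2) | ant1:(4,0)->E->(4,1) | ant2:(0,3)->W->(0,2)
  grid max=5 at (0,2)
Step 5: ant0:(0,2)->E->(0,3) | ant1:(4,1)->W->(4,0) | ant2:(0,2)->E->(0,3)
  grid max=5 at (0,3)
Final grid:
  0 0 4 5
  0 0 0 0
  0 0 0 0
  0 0 0 0
  3 1 0 0
Max pheromone 5 at (0,3)

Answer: (0,3)=5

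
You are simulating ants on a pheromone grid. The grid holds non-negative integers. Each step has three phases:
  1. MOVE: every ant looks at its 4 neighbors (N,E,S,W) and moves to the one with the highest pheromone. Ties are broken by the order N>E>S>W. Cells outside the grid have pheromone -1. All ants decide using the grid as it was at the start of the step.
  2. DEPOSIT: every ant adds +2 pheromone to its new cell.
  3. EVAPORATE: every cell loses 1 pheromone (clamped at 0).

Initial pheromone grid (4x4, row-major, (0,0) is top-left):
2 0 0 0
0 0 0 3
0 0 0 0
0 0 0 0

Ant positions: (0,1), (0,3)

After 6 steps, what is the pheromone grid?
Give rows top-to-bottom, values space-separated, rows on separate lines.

After step 1: ants at (0,0),(1,3)
  3 0 0 0
  0 0 0 4
  0 0 0 0
  0 0 0 0
After step 2: ants at (0,1),(0,3)
  2 1 0 1
  0 0 0 3
  0 0 0 0
  0 0 0 0
After step 3: ants at (0,0),(1,3)
  3 0 0 0
  0 0 0 4
  0 0 0 0
  0 0 0 0
After step 4: ants at (0,1),(0,3)
  2 1 0 1
  0 0 0 3
  0 0 0 0
  0 0 0 0
After step 5: ants at (0,0),(1,3)
  3 0 0 0
  0 0 0 4
  0 0 0 0
  0 0 0 0
After step 6: ants at (0,1),(0,3)
  2 1 0 1
  0 0 0 3
  0 0 0 0
  0 0 0 0

2 1 0 1
0 0 0 3
0 0 0 0
0 0 0 0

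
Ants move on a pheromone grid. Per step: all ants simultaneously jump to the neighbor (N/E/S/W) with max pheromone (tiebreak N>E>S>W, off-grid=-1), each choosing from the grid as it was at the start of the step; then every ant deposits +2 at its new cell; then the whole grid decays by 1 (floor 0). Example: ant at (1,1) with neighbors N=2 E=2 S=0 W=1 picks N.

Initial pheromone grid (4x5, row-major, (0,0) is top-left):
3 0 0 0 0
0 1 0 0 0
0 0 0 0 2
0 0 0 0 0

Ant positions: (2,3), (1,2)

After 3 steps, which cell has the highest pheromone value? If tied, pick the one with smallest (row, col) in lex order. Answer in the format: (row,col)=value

Step 1: ant0:(2,3)->E->(2,4) | ant1:(1,2)->W->(1,1)
  grid max=3 at (2,4)
Step 2: ant0:(2,4)->N->(1,4) | ant1:(1,1)->N->(0,1)
  grid max=2 at (2,4)
Step 3: ant0:(1,4)->S->(2,4) | ant1:(0,1)->S->(1,1)
  grid max=3 at (2,4)
Final grid:
  0 0 0 0 0
  0 2 0 0 0
  0 0 0 0 3
  0 0 0 0 0
Max pheromone 3 at (2,4)

Answer: (2,4)=3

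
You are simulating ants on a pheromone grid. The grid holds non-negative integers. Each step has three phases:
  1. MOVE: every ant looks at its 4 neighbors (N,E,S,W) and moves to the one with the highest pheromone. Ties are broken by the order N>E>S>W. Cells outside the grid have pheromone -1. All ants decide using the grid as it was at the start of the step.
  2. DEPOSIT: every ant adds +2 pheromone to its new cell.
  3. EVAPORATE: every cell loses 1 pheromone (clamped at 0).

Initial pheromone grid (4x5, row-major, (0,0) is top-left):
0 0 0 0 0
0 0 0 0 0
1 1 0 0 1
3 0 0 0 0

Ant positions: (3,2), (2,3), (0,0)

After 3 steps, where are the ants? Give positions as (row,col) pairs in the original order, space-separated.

Step 1: ant0:(3,2)->N->(2,2) | ant1:(2,3)->E->(2,4) | ant2:(0,0)->E->(0,1)
  grid max=2 at (2,4)
Step 2: ant0:(2,2)->N->(1,2) | ant1:(2,4)->N->(1,4) | ant2:(0,1)->E->(0,2)
  grid max=1 at (0,2)
Step 3: ant0:(1,2)->N->(0,2) | ant1:(1,4)->S->(2,4) | ant2:(0,2)->S->(1,2)
  grid max=2 at (0,2)

(0,2) (2,4) (1,2)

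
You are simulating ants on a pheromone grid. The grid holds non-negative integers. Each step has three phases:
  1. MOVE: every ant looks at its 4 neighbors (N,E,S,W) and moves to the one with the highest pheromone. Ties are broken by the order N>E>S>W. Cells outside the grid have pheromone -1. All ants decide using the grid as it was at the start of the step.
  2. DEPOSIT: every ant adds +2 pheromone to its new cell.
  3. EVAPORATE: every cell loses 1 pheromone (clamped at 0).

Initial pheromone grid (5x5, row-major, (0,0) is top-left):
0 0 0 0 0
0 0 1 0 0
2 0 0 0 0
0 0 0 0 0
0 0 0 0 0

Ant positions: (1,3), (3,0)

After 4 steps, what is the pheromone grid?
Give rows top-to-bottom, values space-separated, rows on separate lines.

After step 1: ants at (1,2),(2,0)
  0 0 0 0 0
  0 0 2 0 0
  3 0 0 0 0
  0 0 0 0 0
  0 0 0 0 0
After step 2: ants at (0,2),(1,0)
  0 0 1 0 0
  1 0 1 0 0
  2 0 0 0 0
  0 0 0 0 0
  0 0 0 0 0
After step 3: ants at (1,2),(2,0)
  0 0 0 0 0
  0 0 2 0 0
  3 0 0 0 0
  0 0 0 0 0
  0 0 0 0 0
After step 4: ants at (0,2),(1,0)
  0 0 1 0 0
  1 0 1 0 0
  2 0 0 0 0
  0 0 0 0 0
  0 0 0 0 0

0 0 1 0 0
1 0 1 0 0
2 0 0 0 0
0 0 0 0 0
0 0 0 0 0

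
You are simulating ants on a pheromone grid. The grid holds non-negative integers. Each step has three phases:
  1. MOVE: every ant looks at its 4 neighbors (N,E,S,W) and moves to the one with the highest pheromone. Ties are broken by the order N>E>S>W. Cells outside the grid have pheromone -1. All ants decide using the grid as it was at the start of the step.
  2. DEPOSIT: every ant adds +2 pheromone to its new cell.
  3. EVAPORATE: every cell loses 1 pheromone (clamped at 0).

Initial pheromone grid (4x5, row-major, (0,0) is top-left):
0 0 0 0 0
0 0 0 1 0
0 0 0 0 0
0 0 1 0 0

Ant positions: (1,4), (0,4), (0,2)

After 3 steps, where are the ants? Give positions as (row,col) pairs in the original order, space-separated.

Step 1: ant0:(1,4)->W->(1,3) | ant1:(0,4)->S->(1,4) | ant2:(0,2)->E->(0,3)
  grid max=2 at (1,3)
Step 2: ant0:(1,3)->N->(0,3) | ant1:(1,4)->W->(1,3) | ant2:(0,3)->S->(1,3)
  grid max=5 at (1,3)
Step 3: ant0:(0,3)->S->(1,3) | ant1:(1,3)->N->(0,3) | ant2:(1,3)->N->(0,3)
  grid max=6 at (1,3)

(1,3) (0,3) (0,3)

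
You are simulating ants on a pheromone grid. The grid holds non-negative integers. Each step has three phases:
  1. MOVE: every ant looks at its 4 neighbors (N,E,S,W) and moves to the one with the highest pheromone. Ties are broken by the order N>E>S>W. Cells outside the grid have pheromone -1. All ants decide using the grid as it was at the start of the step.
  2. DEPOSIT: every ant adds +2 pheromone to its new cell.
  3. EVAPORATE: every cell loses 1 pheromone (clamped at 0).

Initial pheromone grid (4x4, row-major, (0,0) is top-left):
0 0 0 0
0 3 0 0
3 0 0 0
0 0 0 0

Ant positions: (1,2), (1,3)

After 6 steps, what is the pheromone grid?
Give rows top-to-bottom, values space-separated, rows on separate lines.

After step 1: ants at (1,1),(0,3)
  0 0 0 1
  0 4 0 0
  2 0 0 0
  0 0 0 0
After step 2: ants at (0,1),(1,3)
  0 1 0 0
  0 3 0 1
  1 0 0 0
  0 0 0 0
After step 3: ants at (1,1),(0,3)
  0 0 0 1
  0 4 0 0
  0 0 0 0
  0 0 0 0
After step 4: ants at (0,1),(1,3)
  0 1 0 0
  0 3 0 1
  0 0 0 0
  0 0 0 0
After step 5: ants at (1,1),(0,3)
  0 0 0 1
  0 4 0 0
  0 0 0 0
  0 0 0 0
After step 6: ants at (0,1),(1,3)
  0 1 0 0
  0 3 0 1
  0 0 0 0
  0 0 0 0

0 1 0 0
0 3 0 1
0 0 0 0
0 0 0 0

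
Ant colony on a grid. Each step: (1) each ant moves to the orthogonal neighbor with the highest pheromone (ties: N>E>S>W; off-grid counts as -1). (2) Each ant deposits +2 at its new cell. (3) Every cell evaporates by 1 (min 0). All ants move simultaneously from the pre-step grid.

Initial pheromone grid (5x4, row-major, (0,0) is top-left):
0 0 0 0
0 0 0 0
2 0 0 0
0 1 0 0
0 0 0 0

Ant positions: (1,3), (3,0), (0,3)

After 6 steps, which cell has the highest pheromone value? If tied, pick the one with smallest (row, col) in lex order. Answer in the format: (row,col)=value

Answer: (0,3)=6

Derivation:
Step 1: ant0:(1,3)->N->(0,3) | ant1:(3,0)->N->(2,0) | ant2:(0,3)->S->(1,3)
  grid max=3 at (2,0)
Step 2: ant0:(0,3)->S->(1,3) | ant1:(2,0)->N->(1,0) | ant2:(1,3)->N->(0,3)
  grid max=2 at (0,3)
Step 3: ant0:(1,3)->N->(0,3) | ant1:(1,0)->S->(2,0) | ant2:(0,3)->S->(1,3)
  grid max=3 at (0,3)
Step 4: ant0:(0,3)->S->(1,3) | ant1:(2,0)->N->(1,0) | ant2:(1,3)->N->(0,3)
  grid max=4 at (0,3)
Step 5: ant0:(1,3)->N->(0,3) | ant1:(1,0)->S->(2,0) | ant2:(0,3)->S->(1,3)
  grid max=5 at (0,3)
Step 6: ant0:(0,3)->S->(1,3) | ant1:(2,0)->N->(1,0) | ant2:(1,3)->N->(0,3)
  grid max=6 at (0,3)
Final grid:
  0 0 0 6
  1 0 0 6
  2 0 0 0
  0 0 0 0
  0 0 0 0
Max pheromone 6 at (0,3)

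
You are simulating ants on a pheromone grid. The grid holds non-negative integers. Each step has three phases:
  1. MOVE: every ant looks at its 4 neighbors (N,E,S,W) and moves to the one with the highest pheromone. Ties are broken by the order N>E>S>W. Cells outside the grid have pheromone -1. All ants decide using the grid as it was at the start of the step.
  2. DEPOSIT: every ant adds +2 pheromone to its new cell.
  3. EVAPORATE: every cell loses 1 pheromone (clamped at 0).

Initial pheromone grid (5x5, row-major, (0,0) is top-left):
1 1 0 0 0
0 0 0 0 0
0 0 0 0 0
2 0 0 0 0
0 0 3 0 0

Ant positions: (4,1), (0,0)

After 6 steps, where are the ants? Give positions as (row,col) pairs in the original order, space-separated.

Step 1: ant0:(4,1)->E->(4,2) | ant1:(0,0)->E->(0,1)
  grid max=4 at (4,2)
Step 2: ant0:(4,2)->N->(3,2) | ant1:(0,1)->E->(0,2)
  grid max=3 at (4,2)
Step 3: ant0:(3,2)->S->(4,2) | ant1:(0,2)->W->(0,1)
  grid max=4 at (4,2)
Step 4: ant0:(4,2)->N->(3,2) | ant1:(0,1)->E->(0,2)
  grid max=3 at (4,2)
Step 5: ant0:(3,2)->S->(4,2) | ant1:(0,2)->W->(0,1)
  grid max=4 at (4,2)
Step 6: ant0:(4,2)->N->(3,2) | ant1:(0,1)->E->(0,2)
  grid max=3 at (4,2)

(3,2) (0,2)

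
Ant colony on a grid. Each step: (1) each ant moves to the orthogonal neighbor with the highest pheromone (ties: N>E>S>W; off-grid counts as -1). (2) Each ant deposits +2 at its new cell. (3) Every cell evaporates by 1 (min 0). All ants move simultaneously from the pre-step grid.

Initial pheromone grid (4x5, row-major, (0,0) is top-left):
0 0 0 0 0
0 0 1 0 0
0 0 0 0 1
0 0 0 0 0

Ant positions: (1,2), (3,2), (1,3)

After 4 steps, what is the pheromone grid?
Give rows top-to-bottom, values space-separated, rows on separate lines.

After step 1: ants at (0,2),(2,2),(1,2)
  0 0 1 0 0
  0 0 2 0 0
  0 0 1 0 0
  0 0 0 0 0
After step 2: ants at (1,2),(1,2),(0,2)
  0 0 2 0 0
  0 0 5 0 0
  0 0 0 0 0
  0 0 0 0 0
After step 3: ants at (0,2),(0,2),(1,2)
  0 0 5 0 0
  0 0 6 0 0
  0 0 0 0 0
  0 0 0 0 0
After step 4: ants at (1,2),(1,2),(0,2)
  0 0 6 0 0
  0 0 9 0 0
  0 0 0 0 0
  0 0 0 0 0

0 0 6 0 0
0 0 9 0 0
0 0 0 0 0
0 0 0 0 0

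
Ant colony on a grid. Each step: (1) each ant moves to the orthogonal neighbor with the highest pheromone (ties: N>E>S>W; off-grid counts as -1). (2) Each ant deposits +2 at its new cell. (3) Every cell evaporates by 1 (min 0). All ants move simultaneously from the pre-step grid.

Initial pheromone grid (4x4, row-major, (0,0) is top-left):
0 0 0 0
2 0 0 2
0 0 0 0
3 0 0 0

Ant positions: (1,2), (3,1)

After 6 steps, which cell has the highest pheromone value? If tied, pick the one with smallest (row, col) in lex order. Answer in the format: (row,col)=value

Step 1: ant0:(1,2)->E->(1,3) | ant1:(3,1)->W->(3,0)
  grid max=4 at (3,0)
Step 2: ant0:(1,3)->N->(0,3) | ant1:(3,0)->N->(2,0)
  grid max=3 at (3,0)
Step 3: ant0:(0,3)->S->(1,3) | ant1:(2,0)->S->(3,0)
  grid max=4 at (3,0)
Step 4: ant0:(1,3)->N->(0,3) | ant1:(3,0)->N->(2,0)
  grid max=3 at (3,0)
Step 5: ant0:(0,3)->S->(1,3) | ant1:(2,0)->S->(3,0)
  grid max=4 at (3,0)
Step 6: ant0:(1,3)->N->(0,3) | ant1:(3,0)->N->(2,0)
  grid max=3 at (3,0)
Final grid:
  0 0 0 1
  0 0 0 2
  1 0 0 0
  3 0 0 0
Max pheromone 3 at (3,0)

Answer: (3,0)=3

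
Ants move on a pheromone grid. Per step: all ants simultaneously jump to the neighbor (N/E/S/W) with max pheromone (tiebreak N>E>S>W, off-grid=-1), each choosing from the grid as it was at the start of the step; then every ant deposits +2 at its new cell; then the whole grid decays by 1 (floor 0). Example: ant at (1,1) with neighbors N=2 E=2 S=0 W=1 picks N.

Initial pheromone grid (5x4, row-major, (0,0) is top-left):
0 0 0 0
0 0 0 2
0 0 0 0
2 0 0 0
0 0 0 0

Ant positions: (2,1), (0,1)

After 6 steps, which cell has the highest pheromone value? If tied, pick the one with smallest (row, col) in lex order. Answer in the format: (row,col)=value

Answer: (0,3)=5

Derivation:
Step 1: ant0:(2,1)->N->(1,1) | ant1:(0,1)->E->(0,2)
  grid max=1 at (0,2)
Step 2: ant0:(1,1)->N->(0,1) | ant1:(0,2)->E->(0,3)
  grid max=1 at (0,1)
Step 3: ant0:(0,1)->E->(0,2) | ant1:(0,3)->S->(1,3)
  grid max=1 at (0,2)
Step 4: ant0:(0,2)->E->(0,3) | ant1:(1,3)->N->(0,3)
  grid max=3 at (0,3)
Step 5: ant0:(0,3)->S->(1,3) | ant1:(0,3)->S->(1,3)
  grid max=3 at (1,3)
Step 6: ant0:(1,3)->N->(0,3) | ant1:(1,3)->N->(0,3)
  grid max=5 at (0,3)
Final grid:
  0 0 0 5
  0 0 0 2
  0 0 0 0
  0 0 0 0
  0 0 0 0
Max pheromone 5 at (0,3)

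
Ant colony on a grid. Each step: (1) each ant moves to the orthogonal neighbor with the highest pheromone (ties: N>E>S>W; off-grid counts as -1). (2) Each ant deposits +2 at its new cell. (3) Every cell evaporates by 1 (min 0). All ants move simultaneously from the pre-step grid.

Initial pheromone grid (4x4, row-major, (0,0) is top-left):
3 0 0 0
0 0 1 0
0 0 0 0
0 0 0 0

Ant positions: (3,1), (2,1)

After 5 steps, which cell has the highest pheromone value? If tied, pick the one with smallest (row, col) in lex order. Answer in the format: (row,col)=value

Answer: (1,1)=5

Derivation:
Step 1: ant0:(3,1)->N->(2,1) | ant1:(2,1)->N->(1,1)
  grid max=2 at (0,0)
Step 2: ant0:(2,1)->N->(1,1) | ant1:(1,1)->S->(2,1)
  grid max=2 at (1,1)
Step 3: ant0:(1,1)->S->(2,1) | ant1:(2,1)->N->(1,1)
  grid max=3 at (1,1)
Step 4: ant0:(2,1)->N->(1,1) | ant1:(1,1)->S->(2,1)
  grid max=4 at (1,1)
Step 5: ant0:(1,1)->S->(2,1) | ant1:(2,1)->N->(1,1)
  grid max=5 at (1,1)
Final grid:
  0 0 0 0
  0 5 0 0
  0 5 0 0
  0 0 0 0
Max pheromone 5 at (1,1)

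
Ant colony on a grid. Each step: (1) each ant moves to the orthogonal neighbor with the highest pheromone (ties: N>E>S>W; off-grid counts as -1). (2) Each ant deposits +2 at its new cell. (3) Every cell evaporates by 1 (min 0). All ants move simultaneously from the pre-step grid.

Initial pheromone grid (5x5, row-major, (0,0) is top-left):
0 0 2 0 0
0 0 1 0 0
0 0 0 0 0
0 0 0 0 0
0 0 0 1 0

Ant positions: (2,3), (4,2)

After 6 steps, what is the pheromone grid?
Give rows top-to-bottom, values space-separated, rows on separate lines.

After step 1: ants at (1,3),(4,3)
  0 0 1 0 0
  0 0 0 1 0
  0 0 0 0 0
  0 0 0 0 0
  0 0 0 2 0
After step 2: ants at (0,3),(3,3)
  0 0 0 1 0
  0 0 0 0 0
  0 0 0 0 0
  0 0 0 1 0
  0 0 0 1 0
After step 3: ants at (0,4),(4,3)
  0 0 0 0 1
  0 0 0 0 0
  0 0 0 0 0
  0 0 0 0 0
  0 0 0 2 0
After step 4: ants at (1,4),(3,3)
  0 0 0 0 0
  0 0 0 0 1
  0 0 0 0 0
  0 0 0 1 0
  0 0 0 1 0
After step 5: ants at (0,4),(4,3)
  0 0 0 0 1
  0 0 0 0 0
  0 0 0 0 0
  0 0 0 0 0
  0 0 0 2 0
After step 6: ants at (1,4),(3,3)
  0 0 0 0 0
  0 0 0 0 1
  0 0 0 0 0
  0 0 0 1 0
  0 0 0 1 0

0 0 0 0 0
0 0 0 0 1
0 0 0 0 0
0 0 0 1 0
0 0 0 1 0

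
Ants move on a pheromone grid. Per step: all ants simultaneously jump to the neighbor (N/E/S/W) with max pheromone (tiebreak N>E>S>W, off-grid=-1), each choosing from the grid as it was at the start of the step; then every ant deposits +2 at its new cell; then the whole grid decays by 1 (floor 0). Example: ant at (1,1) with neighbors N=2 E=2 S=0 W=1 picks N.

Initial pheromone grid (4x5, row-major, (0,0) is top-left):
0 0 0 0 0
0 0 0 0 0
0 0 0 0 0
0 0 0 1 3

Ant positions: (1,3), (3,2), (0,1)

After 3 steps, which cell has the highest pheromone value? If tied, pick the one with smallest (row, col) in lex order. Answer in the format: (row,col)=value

Answer: (0,2)=3

Derivation:
Step 1: ant0:(1,3)->N->(0,3) | ant1:(3,2)->E->(3,3) | ant2:(0,1)->E->(0,2)
  grid max=2 at (3,3)
Step 2: ant0:(0,3)->W->(0,2) | ant1:(3,3)->E->(3,4) | ant2:(0,2)->E->(0,3)
  grid max=3 at (3,4)
Step 3: ant0:(0,2)->E->(0,3) | ant1:(3,4)->W->(3,3) | ant2:(0,3)->W->(0,2)
  grid max=3 at (0,2)
Final grid:
  0 0 3 3 0
  0 0 0 0 0
  0 0 0 0 0
  0 0 0 2 2
Max pheromone 3 at (0,2)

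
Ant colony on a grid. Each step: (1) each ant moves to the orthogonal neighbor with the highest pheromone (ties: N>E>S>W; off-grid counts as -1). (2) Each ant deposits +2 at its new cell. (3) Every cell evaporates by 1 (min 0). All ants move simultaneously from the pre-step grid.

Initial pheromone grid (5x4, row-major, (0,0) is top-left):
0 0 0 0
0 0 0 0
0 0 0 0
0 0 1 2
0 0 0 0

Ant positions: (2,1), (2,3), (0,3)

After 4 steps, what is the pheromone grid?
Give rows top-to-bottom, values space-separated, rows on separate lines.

After step 1: ants at (1,1),(3,3),(1,3)
  0 0 0 0
  0 1 0 1
  0 0 0 0
  0 0 0 3
  0 0 0 0
After step 2: ants at (0,1),(2,3),(0,3)
  0 1 0 1
  0 0 0 0
  0 0 0 1
  0 0 0 2
  0 0 0 0
After step 3: ants at (0,2),(3,3),(1,3)
  0 0 1 0
  0 0 0 1
  0 0 0 0
  0 0 0 3
  0 0 0 0
After step 4: ants at (0,3),(2,3),(0,3)
  0 0 0 3
  0 0 0 0
  0 0 0 1
  0 0 0 2
  0 0 0 0

0 0 0 3
0 0 0 0
0 0 0 1
0 0 0 2
0 0 0 0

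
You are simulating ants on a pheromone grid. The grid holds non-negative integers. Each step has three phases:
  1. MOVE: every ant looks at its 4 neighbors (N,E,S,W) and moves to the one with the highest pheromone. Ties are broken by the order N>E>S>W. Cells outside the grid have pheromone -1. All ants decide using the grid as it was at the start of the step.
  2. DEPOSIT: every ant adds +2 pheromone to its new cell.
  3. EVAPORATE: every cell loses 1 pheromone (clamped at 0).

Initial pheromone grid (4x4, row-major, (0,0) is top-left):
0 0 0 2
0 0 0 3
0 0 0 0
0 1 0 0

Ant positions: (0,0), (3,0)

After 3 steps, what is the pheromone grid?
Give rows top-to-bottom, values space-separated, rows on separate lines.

After step 1: ants at (0,1),(3,1)
  0 1 0 1
  0 0 0 2
  0 0 0 0
  0 2 0 0
After step 2: ants at (0,2),(2,1)
  0 0 1 0
  0 0 0 1
  0 1 0 0
  0 1 0 0
After step 3: ants at (0,3),(3,1)
  0 0 0 1
  0 0 0 0
  0 0 0 0
  0 2 0 0

0 0 0 1
0 0 0 0
0 0 0 0
0 2 0 0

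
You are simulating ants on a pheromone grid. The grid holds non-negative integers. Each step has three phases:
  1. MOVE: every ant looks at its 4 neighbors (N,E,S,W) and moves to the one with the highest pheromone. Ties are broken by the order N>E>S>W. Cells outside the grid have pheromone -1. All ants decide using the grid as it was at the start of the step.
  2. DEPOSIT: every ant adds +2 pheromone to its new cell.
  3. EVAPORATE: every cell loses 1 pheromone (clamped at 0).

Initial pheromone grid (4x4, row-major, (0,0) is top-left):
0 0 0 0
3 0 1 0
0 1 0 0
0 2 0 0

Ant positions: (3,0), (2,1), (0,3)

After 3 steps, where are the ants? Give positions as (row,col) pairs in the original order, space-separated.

Step 1: ant0:(3,0)->E->(3,1) | ant1:(2,1)->S->(3,1) | ant2:(0,3)->S->(1,3)
  grid max=5 at (3,1)
Step 2: ant0:(3,1)->N->(2,1) | ant1:(3,1)->N->(2,1) | ant2:(1,3)->N->(0,3)
  grid max=4 at (3,1)
Step 3: ant0:(2,1)->S->(3,1) | ant1:(2,1)->S->(3,1) | ant2:(0,3)->S->(1,3)
  grid max=7 at (3,1)

(3,1) (3,1) (1,3)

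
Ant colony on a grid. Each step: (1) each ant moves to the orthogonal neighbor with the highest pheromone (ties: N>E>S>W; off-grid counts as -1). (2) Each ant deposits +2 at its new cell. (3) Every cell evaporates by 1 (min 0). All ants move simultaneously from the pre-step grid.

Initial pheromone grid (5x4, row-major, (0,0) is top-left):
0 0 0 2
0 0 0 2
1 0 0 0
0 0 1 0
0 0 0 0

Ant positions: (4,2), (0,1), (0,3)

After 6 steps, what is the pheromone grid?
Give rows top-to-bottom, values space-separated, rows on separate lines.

After step 1: ants at (3,2),(0,2),(1,3)
  0 0 1 1
  0 0 0 3
  0 0 0 0
  0 0 2 0
  0 0 0 0
After step 2: ants at (2,2),(0,3),(0,3)
  0 0 0 4
  0 0 0 2
  0 0 1 0
  0 0 1 0
  0 0 0 0
After step 3: ants at (3,2),(1,3),(1,3)
  0 0 0 3
  0 0 0 5
  0 0 0 0
  0 0 2 0
  0 0 0 0
After step 4: ants at (2,2),(0,3),(0,3)
  0 0 0 6
  0 0 0 4
  0 0 1 0
  0 0 1 0
  0 0 0 0
After step 5: ants at (3,2),(1,3),(1,3)
  0 0 0 5
  0 0 0 7
  0 0 0 0
  0 0 2 0
  0 0 0 0
After step 6: ants at (2,2),(0,3),(0,3)
  0 0 0 8
  0 0 0 6
  0 0 1 0
  0 0 1 0
  0 0 0 0

0 0 0 8
0 0 0 6
0 0 1 0
0 0 1 0
0 0 0 0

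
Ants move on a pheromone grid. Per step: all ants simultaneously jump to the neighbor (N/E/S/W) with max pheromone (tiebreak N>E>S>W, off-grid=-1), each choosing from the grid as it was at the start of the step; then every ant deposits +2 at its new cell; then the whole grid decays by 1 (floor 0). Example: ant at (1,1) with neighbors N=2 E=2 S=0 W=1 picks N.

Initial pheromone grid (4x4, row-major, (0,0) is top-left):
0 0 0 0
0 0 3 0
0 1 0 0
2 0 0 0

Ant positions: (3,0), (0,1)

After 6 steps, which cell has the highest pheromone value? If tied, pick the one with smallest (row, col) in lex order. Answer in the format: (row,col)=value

Step 1: ant0:(3,0)->N->(2,0) | ant1:(0,1)->E->(0,2)
  grid max=2 at (1,2)
Step 2: ant0:(2,0)->S->(3,0) | ant1:(0,2)->S->(1,2)
  grid max=3 at (1,2)
Step 3: ant0:(3,0)->N->(2,0) | ant1:(1,2)->N->(0,2)
  grid max=2 at (1,2)
Step 4: ant0:(2,0)->S->(3,0) | ant1:(0,2)->S->(1,2)
  grid max=3 at (1,2)
Step 5: ant0:(3,0)->N->(2,0) | ant1:(1,2)->N->(0,2)
  grid max=2 at (1,2)
Step 6: ant0:(2,0)->S->(3,0) | ant1:(0,2)->S->(1,2)
  grid max=3 at (1,2)
Final grid:
  0 0 0 0
  0 0 3 0
  0 0 0 0
  2 0 0 0
Max pheromone 3 at (1,2)

Answer: (1,2)=3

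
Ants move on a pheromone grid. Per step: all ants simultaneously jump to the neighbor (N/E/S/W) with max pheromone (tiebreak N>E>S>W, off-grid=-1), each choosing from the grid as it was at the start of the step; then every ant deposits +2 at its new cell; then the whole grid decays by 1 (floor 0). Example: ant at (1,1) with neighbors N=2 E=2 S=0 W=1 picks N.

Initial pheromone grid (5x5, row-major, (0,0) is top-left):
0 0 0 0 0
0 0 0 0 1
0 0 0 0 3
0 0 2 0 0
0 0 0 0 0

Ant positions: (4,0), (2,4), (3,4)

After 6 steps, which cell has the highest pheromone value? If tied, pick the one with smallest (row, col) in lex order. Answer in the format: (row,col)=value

Step 1: ant0:(4,0)->N->(3,0) | ant1:(2,4)->N->(1,4) | ant2:(3,4)->N->(2,4)
  grid max=4 at (2,4)
Step 2: ant0:(3,0)->N->(2,0) | ant1:(1,4)->S->(2,4) | ant2:(2,4)->N->(1,4)
  grid max=5 at (2,4)
Step 3: ant0:(2,0)->N->(1,0) | ant1:(2,4)->N->(1,4) | ant2:(1,4)->S->(2,4)
  grid max=6 at (2,4)
Step 4: ant0:(1,0)->N->(0,0) | ant1:(1,4)->S->(2,4) | ant2:(2,4)->N->(1,4)
  grid max=7 at (2,4)
Step 5: ant0:(0,0)->E->(0,1) | ant1:(2,4)->N->(1,4) | ant2:(1,4)->S->(2,4)
  grid max=8 at (2,4)
Step 6: ant0:(0,1)->E->(0,2) | ant1:(1,4)->S->(2,4) | ant2:(2,4)->N->(1,4)
  grid max=9 at (2,4)
Final grid:
  0 0 1 0 0
  0 0 0 0 7
  0 0 0 0 9
  0 0 0 0 0
  0 0 0 0 0
Max pheromone 9 at (2,4)

Answer: (2,4)=9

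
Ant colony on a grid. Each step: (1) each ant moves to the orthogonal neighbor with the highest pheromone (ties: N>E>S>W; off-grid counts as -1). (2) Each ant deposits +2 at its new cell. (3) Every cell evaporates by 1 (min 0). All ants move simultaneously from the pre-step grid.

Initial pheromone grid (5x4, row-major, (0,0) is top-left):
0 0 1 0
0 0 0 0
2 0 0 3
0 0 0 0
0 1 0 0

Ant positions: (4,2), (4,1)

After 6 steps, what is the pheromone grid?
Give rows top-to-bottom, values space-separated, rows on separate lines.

After step 1: ants at (4,1),(3,1)
  0 0 0 0
  0 0 0 0
  1 0 0 2
  0 1 0 0
  0 2 0 0
After step 2: ants at (3,1),(4,1)
  0 0 0 0
  0 0 0 0
  0 0 0 1
  0 2 0 0
  0 3 0 0
After step 3: ants at (4,1),(3,1)
  0 0 0 0
  0 0 0 0
  0 0 0 0
  0 3 0 0
  0 4 0 0
After step 4: ants at (3,1),(4,1)
  0 0 0 0
  0 0 0 0
  0 0 0 0
  0 4 0 0
  0 5 0 0
After step 5: ants at (4,1),(3,1)
  0 0 0 0
  0 0 0 0
  0 0 0 0
  0 5 0 0
  0 6 0 0
After step 6: ants at (3,1),(4,1)
  0 0 0 0
  0 0 0 0
  0 0 0 0
  0 6 0 0
  0 7 0 0

0 0 0 0
0 0 0 0
0 0 0 0
0 6 0 0
0 7 0 0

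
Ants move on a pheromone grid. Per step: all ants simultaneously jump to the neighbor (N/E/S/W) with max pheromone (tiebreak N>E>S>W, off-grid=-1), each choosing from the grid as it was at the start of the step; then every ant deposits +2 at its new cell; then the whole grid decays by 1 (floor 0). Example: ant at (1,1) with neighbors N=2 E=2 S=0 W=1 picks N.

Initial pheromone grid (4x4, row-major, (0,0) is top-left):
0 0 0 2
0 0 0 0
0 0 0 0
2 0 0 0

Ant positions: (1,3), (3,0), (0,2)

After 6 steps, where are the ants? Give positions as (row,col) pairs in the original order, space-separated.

Step 1: ant0:(1,3)->N->(0,3) | ant1:(3,0)->N->(2,0) | ant2:(0,2)->E->(0,3)
  grid max=5 at (0,3)
Step 2: ant0:(0,3)->S->(1,3) | ant1:(2,0)->S->(3,0) | ant2:(0,3)->S->(1,3)
  grid max=4 at (0,3)
Step 3: ant0:(1,3)->N->(0,3) | ant1:(3,0)->N->(2,0) | ant2:(1,3)->N->(0,3)
  grid max=7 at (0,3)
Step 4: ant0:(0,3)->S->(1,3) | ant1:(2,0)->S->(3,0) | ant2:(0,3)->S->(1,3)
  grid max=6 at (0,3)
Step 5: ant0:(1,3)->N->(0,3) | ant1:(3,0)->N->(2,0) | ant2:(1,3)->N->(0,3)
  grid max=9 at (0,3)
Step 6: ant0:(0,3)->S->(1,3) | ant1:(2,0)->S->(3,0) | ant2:(0,3)->S->(1,3)
  grid max=8 at (0,3)

(1,3) (3,0) (1,3)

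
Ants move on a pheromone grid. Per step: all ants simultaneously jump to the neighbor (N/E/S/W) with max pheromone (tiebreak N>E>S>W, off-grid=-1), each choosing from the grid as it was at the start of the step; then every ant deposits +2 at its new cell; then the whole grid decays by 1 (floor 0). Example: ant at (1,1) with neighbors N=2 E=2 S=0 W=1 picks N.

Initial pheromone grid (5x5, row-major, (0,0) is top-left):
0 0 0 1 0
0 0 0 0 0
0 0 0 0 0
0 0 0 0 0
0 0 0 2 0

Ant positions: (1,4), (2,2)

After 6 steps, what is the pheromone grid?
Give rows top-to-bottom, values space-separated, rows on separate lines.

After step 1: ants at (0,4),(1,2)
  0 0 0 0 1
  0 0 1 0 0
  0 0 0 0 0
  0 0 0 0 0
  0 0 0 1 0
After step 2: ants at (1,4),(0,2)
  0 0 1 0 0
  0 0 0 0 1
  0 0 0 0 0
  0 0 0 0 0
  0 0 0 0 0
After step 3: ants at (0,4),(0,3)
  0 0 0 1 1
  0 0 0 0 0
  0 0 0 0 0
  0 0 0 0 0
  0 0 0 0 0
After step 4: ants at (0,3),(0,4)
  0 0 0 2 2
  0 0 0 0 0
  0 0 0 0 0
  0 0 0 0 0
  0 0 0 0 0
After step 5: ants at (0,4),(0,3)
  0 0 0 3 3
  0 0 0 0 0
  0 0 0 0 0
  0 0 0 0 0
  0 0 0 0 0
After step 6: ants at (0,3),(0,4)
  0 0 0 4 4
  0 0 0 0 0
  0 0 0 0 0
  0 0 0 0 0
  0 0 0 0 0

0 0 0 4 4
0 0 0 0 0
0 0 0 0 0
0 0 0 0 0
0 0 0 0 0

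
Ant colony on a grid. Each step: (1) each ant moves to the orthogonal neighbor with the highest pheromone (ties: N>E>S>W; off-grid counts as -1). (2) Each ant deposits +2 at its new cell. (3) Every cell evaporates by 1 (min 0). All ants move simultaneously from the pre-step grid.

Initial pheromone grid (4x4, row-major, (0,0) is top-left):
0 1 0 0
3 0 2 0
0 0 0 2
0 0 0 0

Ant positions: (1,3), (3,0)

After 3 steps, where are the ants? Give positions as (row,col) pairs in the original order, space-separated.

Step 1: ant0:(1,3)->S->(2,3) | ant1:(3,0)->N->(2,0)
  grid max=3 at (2,3)
Step 2: ant0:(2,3)->N->(1,3) | ant1:(2,0)->N->(1,0)
  grid max=3 at (1,0)
Step 3: ant0:(1,3)->S->(2,3) | ant1:(1,0)->N->(0,0)
  grid max=3 at (2,3)

(2,3) (0,0)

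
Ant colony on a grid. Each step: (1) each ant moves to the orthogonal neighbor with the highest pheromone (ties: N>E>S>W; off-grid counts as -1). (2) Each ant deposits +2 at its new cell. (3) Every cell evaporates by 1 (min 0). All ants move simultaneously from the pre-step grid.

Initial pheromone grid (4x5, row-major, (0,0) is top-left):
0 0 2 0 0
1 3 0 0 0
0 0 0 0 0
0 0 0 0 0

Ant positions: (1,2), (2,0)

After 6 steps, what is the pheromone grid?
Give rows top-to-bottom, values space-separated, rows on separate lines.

After step 1: ants at (1,1),(1,0)
  0 0 1 0 0
  2 4 0 0 0
  0 0 0 0 0
  0 0 0 0 0
After step 2: ants at (1,0),(1,1)
  0 0 0 0 0
  3 5 0 0 0
  0 0 0 0 0
  0 0 0 0 0
After step 3: ants at (1,1),(1,0)
  0 0 0 0 0
  4 6 0 0 0
  0 0 0 0 0
  0 0 0 0 0
After step 4: ants at (1,0),(1,1)
  0 0 0 0 0
  5 7 0 0 0
  0 0 0 0 0
  0 0 0 0 0
After step 5: ants at (1,1),(1,0)
  0 0 0 0 0
  6 8 0 0 0
  0 0 0 0 0
  0 0 0 0 0
After step 6: ants at (1,0),(1,1)
  0 0 0 0 0
  7 9 0 0 0
  0 0 0 0 0
  0 0 0 0 0

0 0 0 0 0
7 9 0 0 0
0 0 0 0 0
0 0 0 0 0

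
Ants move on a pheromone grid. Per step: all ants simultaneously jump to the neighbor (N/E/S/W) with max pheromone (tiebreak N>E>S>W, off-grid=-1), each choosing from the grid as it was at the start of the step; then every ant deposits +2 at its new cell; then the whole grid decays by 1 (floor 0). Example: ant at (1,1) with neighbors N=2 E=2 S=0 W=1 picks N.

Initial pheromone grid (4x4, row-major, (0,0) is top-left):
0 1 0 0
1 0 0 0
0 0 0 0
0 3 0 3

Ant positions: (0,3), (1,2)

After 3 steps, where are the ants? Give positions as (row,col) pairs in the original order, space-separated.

Step 1: ant0:(0,3)->S->(1,3) | ant1:(1,2)->N->(0,2)
  grid max=2 at (3,1)
Step 2: ant0:(1,3)->N->(0,3) | ant1:(0,2)->E->(0,3)
  grid max=3 at (0,3)
Step 3: ant0:(0,3)->S->(1,3) | ant1:(0,3)->S->(1,3)
  grid max=3 at (1,3)

(1,3) (1,3)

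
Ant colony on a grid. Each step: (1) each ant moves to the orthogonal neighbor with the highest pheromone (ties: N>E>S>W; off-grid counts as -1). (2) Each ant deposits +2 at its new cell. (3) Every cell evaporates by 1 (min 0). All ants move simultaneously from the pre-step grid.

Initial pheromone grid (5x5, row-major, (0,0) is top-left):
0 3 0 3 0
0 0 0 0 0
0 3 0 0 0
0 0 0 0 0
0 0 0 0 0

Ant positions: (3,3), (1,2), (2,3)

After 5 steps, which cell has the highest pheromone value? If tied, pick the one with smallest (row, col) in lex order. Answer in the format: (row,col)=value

Step 1: ant0:(3,3)->N->(2,3) | ant1:(1,2)->N->(0,2) | ant2:(2,3)->N->(1,3)
  grid max=2 at (0,1)
Step 2: ant0:(2,3)->N->(1,3) | ant1:(0,2)->E->(0,3) | ant2:(1,3)->N->(0,3)
  grid max=5 at (0,3)
Step 3: ant0:(1,3)->N->(0,3) | ant1:(0,3)->S->(1,3) | ant2:(0,3)->S->(1,3)
  grid max=6 at (0,3)
Step 4: ant0:(0,3)->S->(1,3) | ant1:(1,3)->N->(0,3) | ant2:(1,3)->N->(0,3)
  grid max=9 at (0,3)
Step 5: ant0:(1,3)->N->(0,3) | ant1:(0,3)->S->(1,3) | ant2:(0,3)->S->(1,3)
  grid max=10 at (0,3)
Final grid:
  0 0 0 10 0
  0 0 0 9 0
  0 0 0 0 0
  0 0 0 0 0
  0 0 0 0 0
Max pheromone 10 at (0,3)

Answer: (0,3)=10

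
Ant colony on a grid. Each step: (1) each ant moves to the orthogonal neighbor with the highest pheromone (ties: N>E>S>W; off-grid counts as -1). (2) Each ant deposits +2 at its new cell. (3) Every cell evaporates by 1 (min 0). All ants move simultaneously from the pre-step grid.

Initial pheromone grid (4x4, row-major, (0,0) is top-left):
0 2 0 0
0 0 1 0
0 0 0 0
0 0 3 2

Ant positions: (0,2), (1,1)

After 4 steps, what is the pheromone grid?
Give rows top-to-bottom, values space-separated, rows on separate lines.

After step 1: ants at (0,1),(0,1)
  0 5 0 0
  0 0 0 0
  0 0 0 0
  0 0 2 1
After step 2: ants at (0,2),(0,2)
  0 4 3 0
  0 0 0 0
  0 0 0 0
  0 0 1 0
After step 3: ants at (0,1),(0,1)
  0 7 2 0
  0 0 0 0
  0 0 0 0
  0 0 0 0
After step 4: ants at (0,2),(0,2)
  0 6 5 0
  0 0 0 0
  0 0 0 0
  0 0 0 0

0 6 5 0
0 0 0 0
0 0 0 0
0 0 0 0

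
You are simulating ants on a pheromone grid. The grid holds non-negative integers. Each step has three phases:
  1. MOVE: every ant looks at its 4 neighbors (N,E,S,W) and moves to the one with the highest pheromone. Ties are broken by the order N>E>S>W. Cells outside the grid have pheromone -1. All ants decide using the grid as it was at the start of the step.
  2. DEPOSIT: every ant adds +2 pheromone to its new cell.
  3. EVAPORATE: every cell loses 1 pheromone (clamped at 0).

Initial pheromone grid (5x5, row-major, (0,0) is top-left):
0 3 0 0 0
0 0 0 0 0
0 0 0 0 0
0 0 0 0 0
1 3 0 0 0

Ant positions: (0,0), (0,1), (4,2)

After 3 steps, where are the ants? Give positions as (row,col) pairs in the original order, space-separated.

Step 1: ant0:(0,0)->E->(0,1) | ant1:(0,1)->E->(0,2) | ant2:(4,2)->W->(4,1)
  grid max=4 at (0,1)
Step 2: ant0:(0,1)->E->(0,2) | ant1:(0,2)->W->(0,1) | ant2:(4,1)->N->(3,1)
  grid max=5 at (0,1)
Step 3: ant0:(0,2)->W->(0,1) | ant1:(0,1)->E->(0,2) | ant2:(3,1)->S->(4,1)
  grid max=6 at (0,1)

(0,1) (0,2) (4,1)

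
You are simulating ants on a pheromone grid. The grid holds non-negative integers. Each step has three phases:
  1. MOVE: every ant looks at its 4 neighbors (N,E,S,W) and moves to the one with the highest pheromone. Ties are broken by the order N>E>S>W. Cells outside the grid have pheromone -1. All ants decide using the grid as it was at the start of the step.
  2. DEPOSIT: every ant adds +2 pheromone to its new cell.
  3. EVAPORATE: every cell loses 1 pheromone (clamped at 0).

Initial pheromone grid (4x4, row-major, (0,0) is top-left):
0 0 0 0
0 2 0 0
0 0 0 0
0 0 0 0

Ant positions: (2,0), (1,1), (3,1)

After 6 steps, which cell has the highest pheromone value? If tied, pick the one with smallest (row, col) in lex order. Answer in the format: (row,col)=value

Answer: (1,1)=14

Derivation:
Step 1: ant0:(2,0)->N->(1,0) | ant1:(1,1)->N->(0,1) | ant2:(3,1)->N->(2,1)
  grid max=1 at (0,1)
Step 2: ant0:(1,0)->E->(1,1) | ant1:(0,1)->S->(1,1) | ant2:(2,1)->N->(1,1)
  grid max=6 at (1,1)
Step 3: ant0:(1,1)->N->(0,1) | ant1:(1,1)->N->(0,1) | ant2:(1,1)->N->(0,1)
  grid max=5 at (0,1)
Step 4: ant0:(0,1)->S->(1,1) | ant1:(0,1)->S->(1,1) | ant2:(0,1)->S->(1,1)
  grid max=10 at (1,1)
Step 5: ant0:(1,1)->N->(0,1) | ant1:(1,1)->N->(0,1) | ant2:(1,1)->N->(0,1)
  grid max=9 at (0,1)
Step 6: ant0:(0,1)->S->(1,1) | ant1:(0,1)->S->(1,1) | ant2:(0,1)->S->(1,1)
  grid max=14 at (1,1)
Final grid:
  0 8 0 0
  0 14 0 0
  0 0 0 0
  0 0 0 0
Max pheromone 14 at (1,1)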